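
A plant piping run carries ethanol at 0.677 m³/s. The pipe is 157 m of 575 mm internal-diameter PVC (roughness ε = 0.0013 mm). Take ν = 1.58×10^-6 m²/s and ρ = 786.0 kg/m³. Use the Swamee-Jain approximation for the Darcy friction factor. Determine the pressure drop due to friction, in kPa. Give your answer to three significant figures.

Δp ≈ 8.58 kPa

V = 4Q/(πD²) = 4·0.677/(π·0.575²) = 2.607 m/s
Re = VD/ν = 2.607·0.575/1.58×10^-6 = 9.49×10^5 → turbulent
ε/D = 0.0013/575 = 2.26×10^-6
Swamee-Jain: f = 0.01177
h_f = f(L/D)V²/(2g) = 0.01177·(157/0.575)·2.607²/(2·9.81) = 1.113 m
Δp = ρg·h_f = 786.0·9.81·1.113 = 8.581 kPa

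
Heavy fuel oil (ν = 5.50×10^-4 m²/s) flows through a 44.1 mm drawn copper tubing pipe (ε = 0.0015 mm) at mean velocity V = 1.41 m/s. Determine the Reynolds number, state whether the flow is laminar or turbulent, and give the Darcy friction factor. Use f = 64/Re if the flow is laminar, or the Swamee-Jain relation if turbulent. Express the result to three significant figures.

Re = VD/ν = 1.410·0.0441/5.50×10^-4 = 113
Re < 2300 → laminar → f = 64/Re = 0.5661

Re ≈ 113; laminar; f = 64/Re ≈ 0.566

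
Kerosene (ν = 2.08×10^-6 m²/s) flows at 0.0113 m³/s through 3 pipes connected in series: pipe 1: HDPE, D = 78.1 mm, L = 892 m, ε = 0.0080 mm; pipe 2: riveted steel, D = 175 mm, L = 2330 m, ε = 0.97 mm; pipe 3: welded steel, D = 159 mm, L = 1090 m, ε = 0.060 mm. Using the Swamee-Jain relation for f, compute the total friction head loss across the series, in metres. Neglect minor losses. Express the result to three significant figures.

Pipe 1: V = 2.359 m/s, Re = 8.86×10^4, ε/D = 1.02×10^-4, f = 0.01889, h_1 = f(L/D)V²/2g = 61.18 m
Pipe 2: V = 0.4698 m/s, Re = 3.95×10^4, ε/D = 0.00554, f = 0.03385, h_2 = f(L/D)V²/2g = 5.071 m
Pipe 3: V = 0.5691 m/s, Re = 4.35×10^4, ε/D = 3.77×10^-4, f = 0.02277, h_3 = f(L/D)V²/2g = 2.577 m
Series → Q common, losses add: H = Σh = 68.83 m

H ≈ 68.8 m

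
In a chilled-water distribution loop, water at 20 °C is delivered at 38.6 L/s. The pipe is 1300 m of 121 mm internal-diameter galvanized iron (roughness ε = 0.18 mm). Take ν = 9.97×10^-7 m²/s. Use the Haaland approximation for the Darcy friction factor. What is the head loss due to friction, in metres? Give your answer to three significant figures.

V = 4Q/(πD²) = 4·0.0386/(π·0.121²) = 3.357 m/s
Re = VD/ν = 3.357·0.121/9.97×10^-7 = 4.07×10^5 → turbulent
ε/D = 0.18/121 = 0.00149
Haaland: f = 0.02221
h_f = f(L/D)V²/(2g) = 0.02221·(1300/0.121)·3.357²/(2·9.81) = 137.0 m

h_f ≈ 137 m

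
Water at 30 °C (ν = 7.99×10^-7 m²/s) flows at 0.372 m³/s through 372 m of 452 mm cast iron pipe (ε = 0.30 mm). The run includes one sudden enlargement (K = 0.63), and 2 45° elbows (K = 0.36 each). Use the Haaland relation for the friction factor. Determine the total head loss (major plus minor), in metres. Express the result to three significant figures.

H_L ≈ 4.46 m

V = 4Q/(πD²) = 2.318 m/s; V²/2g = 0.2739 m
Re = 1.31×10^6, ε/D = 6.64×10^-4 → f = 0.01812 (Haaland)
Major: h_f = f(L/D)·V²/2g = 0.01812·823.0·0.2739 = 4.086 m
Minor: ΣK = 1.35; h_m = ΣK·V²/2g = 0.3698 m
Total H_L = 4.086 + 0.3698 = 4.456 m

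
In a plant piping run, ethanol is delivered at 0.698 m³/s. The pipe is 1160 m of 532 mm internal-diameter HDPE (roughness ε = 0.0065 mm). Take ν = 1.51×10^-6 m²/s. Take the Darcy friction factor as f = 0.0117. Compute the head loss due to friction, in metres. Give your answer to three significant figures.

h_f ≈ 12.8 m

V = 4Q/(πD²) = 4·0.698/(π·0.532²) = 3.140 m/s
h_f = f(L/D)V²/(2g) = 0.01170·(1160/0.532)·3.140²/(2·9.81) = 12.82 m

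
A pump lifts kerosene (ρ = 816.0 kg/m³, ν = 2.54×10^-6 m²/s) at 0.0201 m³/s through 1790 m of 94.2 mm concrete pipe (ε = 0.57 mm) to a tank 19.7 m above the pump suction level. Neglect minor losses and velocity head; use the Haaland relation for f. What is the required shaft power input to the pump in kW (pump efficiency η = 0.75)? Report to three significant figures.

P_shaft ≈ 61.2 kW

V = 4Q/(πD²) = 2.884 m/s; Re = 1.07×10^5; ε/D = 0.00605; f = 0.03297
h_f = f(L/D)V²/2g = 265.6 m
Total head H = z + h_f = 19.7 + 265.6 = 285.3 m
P_hyd = ρgQH = 816.0·9.81·0.0201·285.3 = 45.91 kW
P_shaft = P_hyd/η = 45.91/0.75 = 61.21 kW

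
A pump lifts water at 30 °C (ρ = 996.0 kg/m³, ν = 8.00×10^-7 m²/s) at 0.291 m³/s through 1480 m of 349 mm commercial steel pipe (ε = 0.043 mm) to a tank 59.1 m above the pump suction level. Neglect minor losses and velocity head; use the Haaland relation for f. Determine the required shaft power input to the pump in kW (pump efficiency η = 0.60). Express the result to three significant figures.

V = 4Q/(πD²) = 3.042 m/s; Re = 1.33×10^6; ε/D = 1.23×10^-4; f = 0.01341
h_f = f(L/D)V²/2g = 26.81 m
Total head H = z + h_f = 59.1 + 26.81 = 85.91 m
P_hyd = ρgQH = 996.0·9.81·0.291·85.91 = 244.3 kW
P_shaft = P_hyd/η = 244.3/0.60 = 407.1 kW

P_shaft ≈ 407 kW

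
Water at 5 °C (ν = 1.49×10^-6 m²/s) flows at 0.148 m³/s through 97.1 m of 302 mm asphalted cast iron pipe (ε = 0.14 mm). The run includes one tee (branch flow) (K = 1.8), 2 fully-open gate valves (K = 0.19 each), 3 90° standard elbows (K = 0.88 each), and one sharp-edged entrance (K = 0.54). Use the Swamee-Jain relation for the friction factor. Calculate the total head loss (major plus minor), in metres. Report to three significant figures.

H_L ≈ 2.41 m

V = 4Q/(πD²) = 2.066 m/s; V²/2g = 0.2176 m
Re = 4.19×10^5, ε/D = 4.64×10^-4 → f = 0.01772 (Swamee-Jain)
Major: h_f = f(L/D)·V²/2g = 0.01772·321.5·0.2176 = 1.240 m
Minor: ΣK = 5.36; h_m = ΣK·V²/2g = 1.166 m
Total H_L = 1.240 + 1.166 = 2.406 m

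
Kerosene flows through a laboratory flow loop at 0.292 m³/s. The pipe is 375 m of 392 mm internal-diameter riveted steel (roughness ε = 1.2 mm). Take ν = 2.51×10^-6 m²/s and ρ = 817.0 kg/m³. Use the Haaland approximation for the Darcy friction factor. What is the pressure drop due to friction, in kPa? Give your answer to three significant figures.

V = 4Q/(πD²) = 4·0.292/(π·0.392²) = 2.419 m/s
Re = VD/ν = 2.419·0.392/2.51×10^-6 = 3.78×10^5 → turbulent
ε/D = 1.2/392 = 0.00306
Haaland: f = 0.02668
h_f = f(L/D)V²/(2g) = 0.02668·(375/0.392)·2.419²/(2·9.81) = 7.616 m
Δp = ρg·h_f = 817.0·9.81·7.616 = 61.04 kPa

Δp ≈ 61.0 kPa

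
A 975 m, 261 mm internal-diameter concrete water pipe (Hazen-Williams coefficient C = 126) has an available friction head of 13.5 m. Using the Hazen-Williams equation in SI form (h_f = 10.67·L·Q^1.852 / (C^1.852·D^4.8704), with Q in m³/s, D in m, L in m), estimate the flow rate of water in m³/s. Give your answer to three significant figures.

Rearranging: Q = [h_f·C^1.852·D^4.8704 / (10.67·L)]^(1/1.852)
Q = [13.5·126^1.852·0.261^4.8704 / (10.67·975)]^0.540 = 0.1017 m³/s

Q ≈ 0.102 m³/s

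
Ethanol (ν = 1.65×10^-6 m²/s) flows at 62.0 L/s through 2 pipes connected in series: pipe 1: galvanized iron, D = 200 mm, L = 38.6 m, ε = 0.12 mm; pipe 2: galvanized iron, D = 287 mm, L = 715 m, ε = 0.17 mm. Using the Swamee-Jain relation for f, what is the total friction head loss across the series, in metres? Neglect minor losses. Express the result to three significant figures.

H ≈ 3.03 m

Pipe 1: V = 1.974 m/s, Re = 2.39×10^5, ε/D = 6.00×10^-4, f = 0.01917, h_1 = f(L/D)V²/2g = 0.7346 m
Pipe 2: V = 0.9584 m/s, Re = 1.67×10^5, ε/D = 5.92×10^-4, f = 0.01971, h_2 = f(L/D)V²/2g = 2.299 m
Series → Q common, losses add: H = Σh = 3.034 m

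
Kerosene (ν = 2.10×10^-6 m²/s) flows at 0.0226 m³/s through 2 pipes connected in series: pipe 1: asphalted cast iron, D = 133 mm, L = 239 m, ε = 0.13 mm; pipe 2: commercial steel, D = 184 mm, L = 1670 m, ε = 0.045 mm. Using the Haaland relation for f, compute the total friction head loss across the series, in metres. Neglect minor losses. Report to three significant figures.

H ≈ 11.9 m

Pipe 1: V = 1.627 m/s, Re = 1.03×10^5, ε/D = 9.77×10^-4, f = 0.02183, h_1 = f(L/D)V²/2g = 5.291 m
Pipe 2: V = 0.8499 m/s, Re = 7.45×10^4, ε/D = 2.45×10^-4, f = 0.01991, h_2 = f(L/D)V²/2g = 6.654 m
Series → Q common, losses add: H = Σh = 11.94 m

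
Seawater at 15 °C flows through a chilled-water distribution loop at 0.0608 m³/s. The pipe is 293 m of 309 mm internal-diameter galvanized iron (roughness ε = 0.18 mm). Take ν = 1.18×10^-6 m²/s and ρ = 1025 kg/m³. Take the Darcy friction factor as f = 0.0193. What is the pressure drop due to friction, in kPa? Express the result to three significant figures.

V = 4Q/(πD²) = 4·0.0608/(π·0.309²) = 0.8108 m/s
h_f = f(L/D)V²/(2g) = 0.01930·(293/0.309)·0.8108²/(2·9.81) = 0.6131 m
Δp = ρg·h_f = 1025·9.81·0.6131 = 6.165 kPa

Δp ≈ 6.17 kPa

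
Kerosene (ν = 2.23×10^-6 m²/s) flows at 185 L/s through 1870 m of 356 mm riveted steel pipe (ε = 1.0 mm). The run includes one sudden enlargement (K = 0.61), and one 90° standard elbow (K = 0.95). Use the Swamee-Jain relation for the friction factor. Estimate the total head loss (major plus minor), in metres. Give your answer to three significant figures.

V = 4Q/(πD²) = 1.859 m/s; V²/2g = 0.1761 m
Re = 2.97×10^5, ε/D = 0.00281 → f = 0.02631 (Swamee-Jain)
Major: h_f = f(L/D)·V²/2g = 0.02631·5253·0.1761 = 24.34 m
Minor: ΣK = 1.56; h_m = ΣK·V²/2g = 0.2747 m
Total H_L = 24.34 + 0.2747 = 24.61 m

H_L ≈ 24.6 m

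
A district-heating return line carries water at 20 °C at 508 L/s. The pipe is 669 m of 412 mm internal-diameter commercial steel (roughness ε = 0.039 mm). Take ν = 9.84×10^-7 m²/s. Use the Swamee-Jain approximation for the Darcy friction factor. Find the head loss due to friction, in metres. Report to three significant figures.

h_f ≈ 15.6 m

V = 4Q/(πD²) = 4·0.508/(π·0.412²) = 3.810 m/s
Re = VD/ν = 3.810·0.412/9.84×10^-7 = 1.60×10^6 → turbulent
ε/D = 0.039/412 = 9.47×10^-5
Swamee-Jain: f = 0.01296
h_f = f(L/D)V²/(2g) = 0.01296·(669/0.412)·3.810²/(2·9.81) = 15.58 m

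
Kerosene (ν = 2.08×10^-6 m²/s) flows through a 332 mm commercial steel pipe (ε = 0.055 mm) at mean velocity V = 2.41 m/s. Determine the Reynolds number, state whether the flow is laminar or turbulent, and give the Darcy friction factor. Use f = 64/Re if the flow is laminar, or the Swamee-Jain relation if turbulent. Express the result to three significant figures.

Re ≈ 3.85×10^5; turbulent; f ≈ 0.0156

Re = VD/ν = 2.410·0.332/2.08×10^-6 = 3.85×10^5
Re > 4000 → turbulent; ε/D = 1.66×10^-4
Swamee-Jain: f = 0.01558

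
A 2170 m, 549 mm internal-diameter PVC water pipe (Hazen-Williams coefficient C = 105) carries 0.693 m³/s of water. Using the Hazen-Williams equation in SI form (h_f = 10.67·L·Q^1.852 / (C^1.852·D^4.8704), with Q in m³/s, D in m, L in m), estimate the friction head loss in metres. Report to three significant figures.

h_f = 10.67·2170·0.693^1.852 / (105^1.852·0.549^4.8704) = 39.34 m

h_f ≈ 39.3 m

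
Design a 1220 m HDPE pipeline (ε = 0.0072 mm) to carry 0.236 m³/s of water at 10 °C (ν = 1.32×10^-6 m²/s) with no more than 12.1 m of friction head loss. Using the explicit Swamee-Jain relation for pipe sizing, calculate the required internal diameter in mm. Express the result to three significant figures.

D ≈ 363 mm

Swamee-Jain (Type III): D = 0.66·[ε^1.25·(LQ²/(gh_f))^4.75 + ν·Q^9.4·(L/(gh_f))^5.2]^0.04
LQ²/(gh_f) = 0.5724; L/(gh_f) = 10.28
Term 1 = ε^1.25·(…)^4.75 = 2.64×10^-8; Term 2 = ν·Q^9.4·(…)^5.2 = 3.08×10^-7
D = 0.66·(2.64×10^-8 + 3.08×10^-7)^0.04 = 0.3635 m = 363 mm
Check: V = 2.27 m/s, Re = 6.26×10^5, f = 0.01294, h_f = 11.4 m ≈ 12.1 m ✓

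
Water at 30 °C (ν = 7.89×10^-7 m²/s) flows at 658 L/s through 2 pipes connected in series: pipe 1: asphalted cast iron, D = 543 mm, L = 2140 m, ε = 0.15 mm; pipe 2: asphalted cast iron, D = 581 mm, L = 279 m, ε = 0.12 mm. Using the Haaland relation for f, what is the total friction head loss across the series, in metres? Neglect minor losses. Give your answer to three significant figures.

H ≈ 26.6 m

Pipe 1: V = 2.841 m/s, Re = 1.96×10^6, ε/D = 2.76×10^-4, f = 0.01507, h_1 = f(L/D)V²/2g = 24.43 m
Pipe 2: V = 2.482 m/s, Re = 1.83×10^6, ε/D = 2.07×10^-4, f = 0.01432, h_2 = f(L/D)V²/2g = 2.159 m
Series → Q common, losses add: H = Σh = 26.59 m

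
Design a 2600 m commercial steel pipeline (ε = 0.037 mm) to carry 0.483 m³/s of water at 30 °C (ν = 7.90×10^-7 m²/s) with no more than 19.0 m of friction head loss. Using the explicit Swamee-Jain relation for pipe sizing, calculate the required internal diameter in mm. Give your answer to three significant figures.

D ≈ 509 mm

Swamee-Jain (Type III): D = 0.66·[ε^1.25·(LQ²/(gh_f))^4.75 + ν·Q^9.4·(L/(gh_f))^5.2]^0.04
LQ²/(gh_f) = 3.254; L/(gh_f) = 13.95
Term 1 = ε^1.25·(…)^4.75 = 7.84×10^-4; Term 2 = ν·Q^9.4·(…)^5.2 = 7.56×10^-4
D = 0.66·(7.84×10^-4 + 7.56×10^-4)^0.04 = 0.5094 m = 509 mm
Check: V = 2.37 m/s, Re = 1.53×10^6, f = 0.01261, h_f = 18.4 m ≈ 19.0 m ✓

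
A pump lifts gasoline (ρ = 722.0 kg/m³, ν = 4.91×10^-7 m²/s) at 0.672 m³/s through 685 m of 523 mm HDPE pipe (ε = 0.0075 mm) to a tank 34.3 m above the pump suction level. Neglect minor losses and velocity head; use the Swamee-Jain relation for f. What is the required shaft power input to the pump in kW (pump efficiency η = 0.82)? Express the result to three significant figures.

V = 4Q/(πD²) = 3.128 m/s; Re = 3.33×10^6; ε/D = 1.43×10^-5; f = 0.01026
h_f = f(L/D)V²/2g = 6.705 m
Total head H = z + h_f = 34.3 + 6.705 = 41.00 m
P_hyd = ρgQH = 722.0·9.81·0.672·41.00 = 195.2 kW
P_shaft = P_hyd/η = 195.2/0.82 = 238.0 kW

P_shaft ≈ 238 kW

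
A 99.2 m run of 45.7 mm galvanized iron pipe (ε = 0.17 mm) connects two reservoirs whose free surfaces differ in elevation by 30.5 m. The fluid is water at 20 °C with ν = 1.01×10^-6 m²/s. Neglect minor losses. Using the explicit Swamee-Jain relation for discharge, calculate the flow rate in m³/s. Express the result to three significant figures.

Swamee-Jain (Type II): Q = -0.965·√(gD⁵h_f/L)·ln[ε/(3.7D) + √(3.17ν²L/(gD³h_f))]
√(gD⁵h_f/L) = √(9.81·0.0457⁵·30.5/99.2) = 7.754×10^-4
ε/(3.7D) = 0.00101; √(3.17ν²L/(gD³h_f)) = 1.06×10^-4
Q = -0.965·7.754×10^-4·ln(0.001111) = 0.005090 m³/s
Check: V = 3.10 m/s, Re = 1.40×10^5, f = 0.02886, h_f = 30.7 m ≈ 30.5 m ✓

Q ≈ 0.00509 m³/s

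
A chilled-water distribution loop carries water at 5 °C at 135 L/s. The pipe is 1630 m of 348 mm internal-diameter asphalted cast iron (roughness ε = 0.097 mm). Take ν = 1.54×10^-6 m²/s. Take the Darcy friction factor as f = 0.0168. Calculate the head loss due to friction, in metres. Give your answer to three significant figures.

V = 4Q/(πD²) = 4·0.135/(π·0.348²) = 1.419 m/s
h_f = f(L/D)V²/(2g) = 0.01680·(1630/0.348)·1.419²/(2·9.81) = 8.080 m

h_f ≈ 8.08 m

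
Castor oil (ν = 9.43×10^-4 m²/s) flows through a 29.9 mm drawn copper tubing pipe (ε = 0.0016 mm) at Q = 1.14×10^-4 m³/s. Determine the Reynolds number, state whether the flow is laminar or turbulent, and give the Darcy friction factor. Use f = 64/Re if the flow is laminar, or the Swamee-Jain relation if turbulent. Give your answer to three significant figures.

V = 4Q/(πD²) = 0.1624 m/s
Re = VD/ν = 0.1624·0.0299/9.43×10^-4 = 5.15
Re < 2300 → laminar → f = 64/Re = 12.43

Re ≈ 5.15; laminar; f = 64/Re ≈ 12.4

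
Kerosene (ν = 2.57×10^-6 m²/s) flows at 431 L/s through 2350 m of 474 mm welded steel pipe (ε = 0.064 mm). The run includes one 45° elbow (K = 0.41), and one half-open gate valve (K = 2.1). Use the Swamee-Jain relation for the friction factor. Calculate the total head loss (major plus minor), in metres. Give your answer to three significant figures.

H_L ≈ 23.4 m

V = 4Q/(πD²) = 2.442 m/s; V²/2g = 0.3041 m
Re = 4.50×10^5, ε/D = 1.35×10^-4 → f = 0.01502 (Swamee-Jain)
Major: h_f = f(L/D)·V²/2g = 0.01502·4958·0.3041 = 22.65 m
Minor: ΣK = 2.51; h_m = ΣK·V²/2g = 0.7632 m
Total H_L = 22.65 + 0.7632 = 23.41 m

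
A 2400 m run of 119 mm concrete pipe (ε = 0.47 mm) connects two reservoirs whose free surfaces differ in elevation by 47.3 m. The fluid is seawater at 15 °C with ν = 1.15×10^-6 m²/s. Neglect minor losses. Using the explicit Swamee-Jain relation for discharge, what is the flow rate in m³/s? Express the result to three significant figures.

Swamee-Jain (Type II): Q = -0.965·√(gD⁵h_f/L)·ln[ε/(3.7D) + √(3.17ν²L/(gD³h_f))]
√(gD⁵h_f/L) = √(9.81·0.119⁵·47.3/2400) = 0.002148
ε/(3.7D) = 0.00107; √(3.17ν²L/(gD³h_f)) = 1.13×10^-4
Q = -0.965·0.002148·ln(0.001181) = 0.01397 m³/s
Check: V = 1.26 m/s, Re = 1.30×10^5, f = 0.02938, h_f = 47.7 m ≈ 47.3 m ✓

Q ≈ 0.0140 m³/s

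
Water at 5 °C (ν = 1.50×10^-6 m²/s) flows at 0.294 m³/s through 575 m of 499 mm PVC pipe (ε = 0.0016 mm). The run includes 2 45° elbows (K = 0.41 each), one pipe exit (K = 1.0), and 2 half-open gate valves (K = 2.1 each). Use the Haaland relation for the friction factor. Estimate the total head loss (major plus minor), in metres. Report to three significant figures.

H_L ≈ 2.43 m

V = 4Q/(πD²) = 1.503 m/s; V²/2g = 0.1152 m
Re = 5.00×10^5, ε/D = 3.21×10^-6 → f = 0.01310 (Haaland)
Major: h_f = f(L/D)·V²/2g = 0.01310·1152·0.1152 = 1.738 m
Minor: ΣK = 6.02; h_m = ΣK·V²/2g = 0.6934 m
Total H_L = 1.738 + 0.6934 = 2.432 m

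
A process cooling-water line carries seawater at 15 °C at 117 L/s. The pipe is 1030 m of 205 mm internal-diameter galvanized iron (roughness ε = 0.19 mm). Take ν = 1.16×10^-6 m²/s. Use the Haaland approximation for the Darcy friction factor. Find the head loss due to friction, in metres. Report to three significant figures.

V = 4Q/(πD²) = 4·0.117/(π·0.205²) = 3.545 m/s
Re = VD/ν = 3.545·0.205/1.16×10^-6 = 6.26×10^5 → turbulent
ε/D = 0.19/205 = 9.27×10^-4
Haaland: f = 0.01976
h_f = f(L/D)V²/(2g) = 0.01976·(1030/0.205)·3.545²/(2·9.81) = 63.58 m

h_f ≈ 63.6 m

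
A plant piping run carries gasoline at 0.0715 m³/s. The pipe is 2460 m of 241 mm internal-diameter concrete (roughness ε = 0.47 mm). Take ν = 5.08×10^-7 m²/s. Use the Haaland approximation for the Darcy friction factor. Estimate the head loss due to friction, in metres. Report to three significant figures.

V = 4Q/(πD²) = 4·0.0715/(π·0.241²) = 1.567 m/s
Re = VD/ν = 1.567·0.241/5.08×10^-7 = 7.44×10^5 → turbulent
ε/D = 0.47/241 = 0.00195
Haaland: f = 0.02353
h_f = f(L/D)V²/(2g) = 0.02353·(2460/0.241)·1.567²/(2·9.81) = 30.08 m

h_f ≈ 30.1 m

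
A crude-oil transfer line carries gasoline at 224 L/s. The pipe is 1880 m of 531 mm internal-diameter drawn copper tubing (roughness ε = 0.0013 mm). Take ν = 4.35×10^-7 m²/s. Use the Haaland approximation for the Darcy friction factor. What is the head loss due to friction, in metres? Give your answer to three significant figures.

V = 4Q/(πD²) = 4·0.224/(π·0.531²) = 1.012 m/s
Re = VD/ν = 1.012·0.531/4.35×10^-7 = 1.23×10^6 → turbulent
ε/D = 0.0013/531 = 2.45×10^-6
Haaland: f = 0.01123
h_f = f(L/D)V²/(2g) = 0.01123·(1880/0.531)·1.012²/(2·9.81) = 2.074 m

h_f ≈ 2.07 m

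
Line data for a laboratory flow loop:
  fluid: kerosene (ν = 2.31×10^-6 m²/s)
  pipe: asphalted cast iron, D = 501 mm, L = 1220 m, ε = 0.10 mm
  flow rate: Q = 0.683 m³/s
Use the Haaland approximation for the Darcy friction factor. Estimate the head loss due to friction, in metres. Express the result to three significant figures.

V = 4Q/(πD²) = 4·0.683/(π·0.501²) = 3.465 m/s
Re = VD/ν = 3.465·0.501/2.31×10^-6 = 7.51×10^5 → turbulent
ε/D = 0.10/501 = 2.00×10^-4
Haaland: f = 0.01484
h_f = f(L/D)V²/(2g) = 0.01484·(1220/0.501)·3.465²/(2·9.81) = 22.10 m

h_f ≈ 22.1 m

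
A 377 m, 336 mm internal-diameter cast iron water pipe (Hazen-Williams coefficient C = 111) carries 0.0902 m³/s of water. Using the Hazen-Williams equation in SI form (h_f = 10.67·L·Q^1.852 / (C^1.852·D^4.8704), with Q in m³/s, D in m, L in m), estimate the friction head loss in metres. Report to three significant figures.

h_f = 10.67·377·0.0902^1.852 / (111^1.852·0.336^4.8704) = 1.544 m

h_f ≈ 1.54 m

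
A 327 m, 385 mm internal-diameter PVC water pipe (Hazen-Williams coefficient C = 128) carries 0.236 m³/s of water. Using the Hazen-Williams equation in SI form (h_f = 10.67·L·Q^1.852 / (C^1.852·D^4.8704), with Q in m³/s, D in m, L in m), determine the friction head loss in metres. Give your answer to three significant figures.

h_f = 10.67·327·0.236^1.852 / (128^1.852·0.385^4.8704) = 3.146 m

h_f ≈ 3.15 m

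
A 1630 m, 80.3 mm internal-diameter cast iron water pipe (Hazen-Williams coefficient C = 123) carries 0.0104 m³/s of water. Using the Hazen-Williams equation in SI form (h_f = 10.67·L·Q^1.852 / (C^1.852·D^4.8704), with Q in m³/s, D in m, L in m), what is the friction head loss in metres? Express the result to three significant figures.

h_f ≈ 108 m

h_f = 10.67·1630·0.0104^1.852 / (123^1.852·0.0803^4.8704) = 107.6 m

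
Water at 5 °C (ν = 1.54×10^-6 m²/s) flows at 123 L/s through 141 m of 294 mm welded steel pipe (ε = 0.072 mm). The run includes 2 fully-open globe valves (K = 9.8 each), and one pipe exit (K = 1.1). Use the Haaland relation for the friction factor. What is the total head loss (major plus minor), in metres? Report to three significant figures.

H_L ≈ 4.76 m

V = 4Q/(πD²) = 1.812 m/s; V²/2g = 0.1673 m
Re = 3.46×10^5, ε/D = 2.45×10^-4 → f = 0.01618 (Haaland)
Major: h_f = f(L/D)·V²/2g = 0.01618·479.6·0.1673 = 1.298 m
Minor: ΣK = 20.7; h_m = ΣK·V²/2g = 3.463 m
Total H_L = 1.298 + 3.463 = 4.762 m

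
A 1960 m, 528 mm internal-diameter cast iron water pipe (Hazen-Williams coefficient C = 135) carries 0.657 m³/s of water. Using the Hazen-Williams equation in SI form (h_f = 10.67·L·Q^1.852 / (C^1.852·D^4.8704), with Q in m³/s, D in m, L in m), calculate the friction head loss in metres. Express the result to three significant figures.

h_f = 10.67·1960·0.657^1.852 / (135^1.852·0.528^4.8704) = 24.44 m

h_f ≈ 24.4 m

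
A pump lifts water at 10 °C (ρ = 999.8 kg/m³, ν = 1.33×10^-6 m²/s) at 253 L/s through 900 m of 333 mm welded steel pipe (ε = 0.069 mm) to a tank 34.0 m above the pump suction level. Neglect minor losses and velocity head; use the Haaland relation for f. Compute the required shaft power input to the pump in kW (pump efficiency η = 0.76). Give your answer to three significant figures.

P_shaft ≈ 168 kW

V = 4Q/(πD²) = 2.905 m/s; Re = 7.27×10^5; ε/D = 2.07×10^-4; f = 0.01495
h_f = f(L/D)V²/2g = 17.38 m
Total head H = z + h_f = 34.0 + 17.38 = 51.38 m
P_hyd = ρgQH = 999.8·9.81·0.253·51.38 = 127.5 kW
P_shaft = P_hyd/η = 127.5/0.76 = 167.7 kW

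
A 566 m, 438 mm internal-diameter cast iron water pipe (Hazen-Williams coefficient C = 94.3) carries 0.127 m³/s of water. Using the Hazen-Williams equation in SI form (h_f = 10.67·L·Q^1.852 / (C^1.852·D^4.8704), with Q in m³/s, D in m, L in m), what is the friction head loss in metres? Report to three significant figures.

h_f = 10.67·566·0.127^1.852 / (94.3^1.852·0.438^4.8704) = 1.624 m

h_f ≈ 1.62 m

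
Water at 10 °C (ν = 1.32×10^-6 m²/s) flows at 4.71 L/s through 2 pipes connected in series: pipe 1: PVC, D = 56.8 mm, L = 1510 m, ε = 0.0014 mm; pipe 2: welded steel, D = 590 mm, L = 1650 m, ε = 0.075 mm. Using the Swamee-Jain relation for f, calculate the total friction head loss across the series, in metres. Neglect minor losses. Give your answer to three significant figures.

H ≈ 88.3 m

Pipe 1: V = 1.859 m/s, Re = 8.00×10^4, ε/D = 2.46×10^-5, f = 0.01886, h_1 = f(L/D)V²/2g = 88.29 m
Pipe 2: V = 0.01723 m/s, Re = 7700, ε/D = 1.27×10^-4, f = 0.03352, h_2 = f(L/D)V²/2g = 0.001418 m
Series → Q common, losses add: H = Σh = 88.29 m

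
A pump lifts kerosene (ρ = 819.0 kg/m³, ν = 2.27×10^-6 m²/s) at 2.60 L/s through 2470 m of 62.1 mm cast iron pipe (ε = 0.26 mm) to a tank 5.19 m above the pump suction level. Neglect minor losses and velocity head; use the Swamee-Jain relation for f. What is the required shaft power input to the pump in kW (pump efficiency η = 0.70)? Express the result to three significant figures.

P_shaft ≈ 1.63 kW

V = 4Q/(πD²) = 0.8584 m/s; Re = 2.35×10^4; ε/D = 0.00419; f = 0.03319
h_f = f(L/D)V²/2g = 49.58 m
Total head H = z + h_f = 5.19 + 49.58 = 54.77 m
P_hyd = ρgQH = 819.0·9.81·0.00260·54.77 = 1.144 kW
P_shaft = P_hyd/η = 1.144/0.70 = 1.634 kW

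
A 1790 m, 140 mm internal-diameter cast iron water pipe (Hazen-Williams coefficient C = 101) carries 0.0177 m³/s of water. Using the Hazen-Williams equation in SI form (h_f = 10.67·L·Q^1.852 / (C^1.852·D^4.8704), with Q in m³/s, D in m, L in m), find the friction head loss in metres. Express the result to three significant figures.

h_f = 10.67·1790·0.0177^1.852 / (101^1.852·0.140^4.8704) = 30.41 m

h_f ≈ 30.4 m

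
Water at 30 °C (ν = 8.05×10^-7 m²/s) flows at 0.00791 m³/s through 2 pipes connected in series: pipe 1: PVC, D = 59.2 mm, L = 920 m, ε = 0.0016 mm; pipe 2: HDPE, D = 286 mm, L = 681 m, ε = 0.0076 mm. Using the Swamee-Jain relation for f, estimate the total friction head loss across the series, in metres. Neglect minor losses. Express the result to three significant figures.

H ≈ 102 m

Pipe 1: V = 2.874 m/s, Re = 2.11×10^5, ε/D = 2.70×10^-5, f = 0.01562, h_1 = f(L/D)V²/2g = 102.2 m
Pipe 2: V = 0.1231 m/s, Re = 4.37×10^4, ε/D = 2.66×10^-5, f = 0.02150, h_2 = f(L/D)V²/2g = 0.03956 m
Series → Q common, losses add: H = Σh = 102.2 m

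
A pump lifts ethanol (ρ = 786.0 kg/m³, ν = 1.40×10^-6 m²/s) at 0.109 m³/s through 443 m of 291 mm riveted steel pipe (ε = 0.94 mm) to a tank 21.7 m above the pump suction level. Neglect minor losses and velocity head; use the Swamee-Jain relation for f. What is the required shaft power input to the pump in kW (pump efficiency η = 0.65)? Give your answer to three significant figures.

V = 4Q/(πD²) = 1.639 m/s; Re = 3.41×10^5; ε/D = 0.00323; f = 0.02723
h_f = f(L/D)V²/2g = 5.675 m
Total head H = z + h_f = 21.7 + 5.675 = 27.38 m
P_hyd = ρgQH = 786.0·9.81·0.109·27.38 = 23.01 kW
P_shaft = P_hyd/η = 23.01/0.65 = 35.40 kW

P_shaft ≈ 35.4 kW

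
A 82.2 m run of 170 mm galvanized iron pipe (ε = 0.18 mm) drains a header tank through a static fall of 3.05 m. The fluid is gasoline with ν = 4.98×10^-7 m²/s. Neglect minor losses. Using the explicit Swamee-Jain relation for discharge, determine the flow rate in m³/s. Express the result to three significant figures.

Q ≈ 0.0561 m³/s

Swamee-Jain (Type II): Q = -0.965·√(gD⁵h_f/L)·ln[ε/(3.7D) + √(3.17ν²L/(gD³h_f))]
√(gD⁵h_f/L) = √(9.81·0.170⁵·3.05/82.2) = 0.007189
ε/(3.7D) = 2.86×10^-4; √(3.17ν²L/(gD³h_f)) = 2.10×10^-5
Q = -0.965·0.007189·ln(3.071×10^-4) = 0.05611 m³/s
Check: V = 2.47 m/s, Re = 8.44×10^5, f = 0.02035, h_f = 3.07 m ≈ 3.05 m ✓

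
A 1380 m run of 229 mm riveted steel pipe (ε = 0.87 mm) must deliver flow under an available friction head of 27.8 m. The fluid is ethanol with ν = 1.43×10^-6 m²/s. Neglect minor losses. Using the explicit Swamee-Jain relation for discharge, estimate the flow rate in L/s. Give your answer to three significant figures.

Q ≈ 73.5 L/s

Swamee-Jain (Type II): Q = -0.965·√(gD⁵h_f/L)·ln[ε/(3.7D) + √(3.17ν²L/(gD³h_f))]
√(gD⁵h_f/L) = √(9.81·0.229⁵·27.8/1380) = 0.01116
ε/(3.7D) = 0.00103; √(3.17ν²L/(gD³h_f)) = 5.23×10^-5
Q = -0.965·0.01116·ln(0.001079) = 0.07355 m³/s
Check: V = 1.79 m/s, Re = 2.86×10^5, f = 0.02854, h_f = 28.0 m ≈ 27.8 m ✓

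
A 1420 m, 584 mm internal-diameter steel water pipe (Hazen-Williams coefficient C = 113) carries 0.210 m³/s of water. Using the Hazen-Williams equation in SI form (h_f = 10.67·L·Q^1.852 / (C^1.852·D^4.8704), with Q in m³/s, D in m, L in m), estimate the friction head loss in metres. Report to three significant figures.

h_f = 10.67·1420·0.210^1.852 / (113^1.852·0.584^4.8704) = 1.822 m

h_f ≈ 1.82 m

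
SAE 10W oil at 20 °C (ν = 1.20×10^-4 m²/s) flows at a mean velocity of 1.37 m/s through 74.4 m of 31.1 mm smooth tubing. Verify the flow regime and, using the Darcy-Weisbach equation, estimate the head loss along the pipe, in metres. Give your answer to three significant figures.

h_f ≈ 41.3 m

Re = VD/ν = 1.37·0.03110/1.20×10^-4 = 355 → laminar (Re < 2300)
f = 64/Re = 0.1803
h_f = f(L/D)V²/(2g) = 0.1803·(74.4/0.03110)·1.37²/(2·9.81) = 41.25 m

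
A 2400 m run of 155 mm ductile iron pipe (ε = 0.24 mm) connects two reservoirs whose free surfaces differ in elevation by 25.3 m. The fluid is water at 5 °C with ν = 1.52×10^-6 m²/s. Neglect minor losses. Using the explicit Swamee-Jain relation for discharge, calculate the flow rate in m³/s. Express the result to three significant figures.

Q ≈ 0.0220 m³/s

Swamee-Jain (Type II): Q = -0.965·√(gD⁵h_f/L)·ln[ε/(3.7D) + √(3.17ν²L/(gD³h_f))]
√(gD⁵h_f/L) = √(9.81·0.155⁵·25.3/2400) = 0.003042
ε/(3.7D) = 4.18×10^-4; √(3.17ν²L/(gD³h_f)) = 1.38×10^-4
Q = -0.965·0.003042·ln(5.564×10^-4) = 0.02200 m³/s
Check: V = 1.17 m/s, Re = 1.19×10^5, f = 0.02380, h_f = 25.5 m ≈ 25.3 m ✓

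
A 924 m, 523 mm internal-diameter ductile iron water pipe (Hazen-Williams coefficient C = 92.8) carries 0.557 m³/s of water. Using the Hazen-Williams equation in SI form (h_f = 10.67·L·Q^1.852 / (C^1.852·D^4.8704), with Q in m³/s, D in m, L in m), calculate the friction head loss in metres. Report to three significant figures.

h_f ≈ 17.8 m

h_f = 10.67·924·0.557^1.852 / (92.8^1.852·0.523^4.8704) = 17.79 m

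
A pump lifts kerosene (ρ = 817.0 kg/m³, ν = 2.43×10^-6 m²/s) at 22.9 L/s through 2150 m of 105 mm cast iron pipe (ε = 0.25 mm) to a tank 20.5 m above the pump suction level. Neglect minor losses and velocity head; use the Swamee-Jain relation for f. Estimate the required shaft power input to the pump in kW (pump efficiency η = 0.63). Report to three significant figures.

V = 4Q/(πD²) = 2.645 m/s; Re = 1.14×10^5; ε/D = 0.00238; f = 0.02611
h_f = f(L/D)V²/2g = 190.6 m
Total head H = z + h_f = 20.5 + 190.6 = 211.1 m
P_hyd = ρgQH = 817.0·9.81·0.0229·211.1 = 38.74 kW
P_shaft = P_hyd/η = 38.74/0.63 = 61.49 kW

P_shaft ≈ 61.5 kW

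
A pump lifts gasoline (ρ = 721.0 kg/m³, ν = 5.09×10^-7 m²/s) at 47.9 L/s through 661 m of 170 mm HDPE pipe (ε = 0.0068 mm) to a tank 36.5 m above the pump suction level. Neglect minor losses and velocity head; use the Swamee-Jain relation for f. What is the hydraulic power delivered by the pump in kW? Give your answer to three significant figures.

P_hyd ≈ 16.3 kW

V = 4Q/(πD²) = 2.110 m/s; Re = 7.05×10^5; ε/D = 4.00×10^-5; f = 0.01306
h_f = f(L/D)V²/2g = 11.52 m
Total head H = z + h_f = 36.5 + 11.52 = 48.02 m
P_hyd = ρgQH = 721.0·9.81·0.0479·48.02 = 16.27 kW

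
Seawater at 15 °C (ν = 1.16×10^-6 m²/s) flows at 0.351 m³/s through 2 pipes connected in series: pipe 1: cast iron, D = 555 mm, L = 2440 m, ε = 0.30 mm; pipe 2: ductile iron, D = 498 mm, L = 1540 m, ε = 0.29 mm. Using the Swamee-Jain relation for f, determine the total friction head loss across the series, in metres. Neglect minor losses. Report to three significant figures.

H ≈ 17.6 m

Pipe 1: V = 1.451 m/s, Re = 6.94×10^5, ε/D = 5.41×10^-4, f = 0.01778, h_1 = f(L/D)V²/2g = 8.386 m
Pipe 2: V = 1.802 m/s, Re = 7.74×10^5, ε/D = 5.82×10^-4, f = 0.01797, h_2 = f(L/D)V²/2g = 9.196 m
Series → Q common, losses add: H = Σh = 17.58 m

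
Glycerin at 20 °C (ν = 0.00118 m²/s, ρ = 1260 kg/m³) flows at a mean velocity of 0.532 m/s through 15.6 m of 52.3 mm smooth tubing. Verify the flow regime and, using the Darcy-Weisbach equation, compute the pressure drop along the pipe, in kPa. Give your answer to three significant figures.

Re = VD/ν = 0.532·0.05230/0.00118 = 23.6 → laminar (Re < 2300)
f = 64/Re = 2.714
h_f = f(L/D)V²/(2g) = 2.714·(15.6/0.05230)·0.532²/(2·9.81) = 11.68 m
Δp = ρg·h_f = 1260·9.81·11.68 = 144.4 kPa

Δp ≈ 144 kPa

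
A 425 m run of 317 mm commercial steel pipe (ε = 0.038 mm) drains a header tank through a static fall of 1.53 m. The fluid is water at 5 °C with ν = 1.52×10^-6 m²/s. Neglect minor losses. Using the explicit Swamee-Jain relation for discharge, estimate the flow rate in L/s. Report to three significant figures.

Q ≈ 93.2 L/s

Swamee-Jain (Type II): Q = -0.965·√(gD⁵h_f/L)·ln[ε/(3.7D) + √(3.17ν²L/(gD³h_f))]
√(gD⁵h_f/L) = √(9.81·0.317⁵·1.53/425) = 0.01063
ε/(3.7D) = 3.24×10^-5; √(3.17ν²L/(gD³h_f)) = 8.07×10^-5
Q = -0.965·0.01063·ln(1.131×10^-4) = 0.09324 m³/s
Check: V = 1.18 m/s, Re = 2.46×10^5, f = 0.01605, h_f = 1.53 m ≈ 1.53 m ✓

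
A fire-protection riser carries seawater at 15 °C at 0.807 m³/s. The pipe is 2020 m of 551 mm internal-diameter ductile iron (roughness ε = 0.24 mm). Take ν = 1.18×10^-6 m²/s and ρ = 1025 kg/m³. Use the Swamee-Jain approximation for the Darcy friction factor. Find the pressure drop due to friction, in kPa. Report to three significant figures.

V = 4Q/(πD²) = 4·0.807/(π·0.551²) = 3.384 m/s
Re = VD/ν = 3.384·0.551/1.18×10^-6 = 1.58×10^6 → turbulent
ε/D = 0.24/551 = 4.36×10^-4
Swamee-Jain: f = 0.01664
h_f = f(L/D)V²/(2g) = 0.01664·(2020/0.551)·3.384²/(2·9.81) = 35.60 m
Δp = ρg·h_f = 1025·9.81·35.60 = 358.0 kPa

Δp ≈ 358 kPa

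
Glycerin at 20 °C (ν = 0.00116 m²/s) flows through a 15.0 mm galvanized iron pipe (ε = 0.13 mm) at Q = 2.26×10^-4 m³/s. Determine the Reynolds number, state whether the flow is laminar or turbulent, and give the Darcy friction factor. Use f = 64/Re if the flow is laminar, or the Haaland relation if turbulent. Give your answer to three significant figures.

V = 4Q/(πD²) = 1.279 m/s
Re = VD/ν = 1.279·0.0150/0.00116 = 16.5
Re < 2300 → laminar → f = 64/Re = 3.870

Re ≈ 16.5; laminar; f = 64/Re ≈ 3.87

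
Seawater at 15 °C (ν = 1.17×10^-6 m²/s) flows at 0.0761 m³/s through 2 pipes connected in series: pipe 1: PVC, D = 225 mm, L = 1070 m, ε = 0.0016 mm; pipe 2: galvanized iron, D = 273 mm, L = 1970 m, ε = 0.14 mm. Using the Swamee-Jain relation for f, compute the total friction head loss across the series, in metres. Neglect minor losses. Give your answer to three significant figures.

H ≈ 23.8 m

Pipe 1: V = 1.914 m/s, Re = 3.68×10^5, ε/D = 7.11×10^-6, f = 0.01393, h_1 = f(L/D)V²/2g = 12.37 m
Pipe 2: V = 1.300 m/s, Re = 3.03×10^5, ε/D = 5.13×10^-4, f = 0.01839, h_2 = f(L/D)V²/2g = 11.43 m
Series → Q common, losses add: H = Σh = 23.80 m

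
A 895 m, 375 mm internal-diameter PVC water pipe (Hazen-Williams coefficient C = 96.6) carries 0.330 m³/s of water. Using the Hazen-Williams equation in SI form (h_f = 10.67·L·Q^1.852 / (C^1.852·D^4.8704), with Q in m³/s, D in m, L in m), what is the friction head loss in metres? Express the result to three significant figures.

h_f = 10.67·895·0.330^1.852 / (96.6^1.852·0.375^4.8704) = 30.67 m

h_f ≈ 30.7 m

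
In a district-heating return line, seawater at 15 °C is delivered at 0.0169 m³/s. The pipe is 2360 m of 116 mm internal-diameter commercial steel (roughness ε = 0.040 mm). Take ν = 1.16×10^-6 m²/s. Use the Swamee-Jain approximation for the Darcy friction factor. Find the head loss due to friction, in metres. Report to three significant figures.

h_f ≈ 49.1 m

V = 4Q/(πD²) = 4·0.0169/(π·0.116²) = 1.599 m/s
Re = VD/ν = 1.599·0.116/1.16×10^-6 = 1.60×10^5 → turbulent
ε/D = 0.040/116 = 3.45×10^-4
Swamee-Jain: f = 0.01853
h_f = f(L/D)V²/(2g) = 0.01853·(2360/0.116)·1.599²/(2·9.81) = 49.13 m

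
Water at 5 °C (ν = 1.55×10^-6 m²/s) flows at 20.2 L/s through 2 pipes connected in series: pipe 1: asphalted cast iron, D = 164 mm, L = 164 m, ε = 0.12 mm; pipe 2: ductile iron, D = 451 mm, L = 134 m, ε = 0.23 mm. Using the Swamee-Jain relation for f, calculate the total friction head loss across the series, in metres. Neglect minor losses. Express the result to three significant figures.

H ≈ 1.00 m

Pipe 1: V = 0.9563 m/s, Re = 1.01×10^5, ε/D = 7.32×10^-4, f = 0.02133, h_1 = f(L/D)V²/2g = 0.9943 m
Pipe 2: V = 0.1264 m/s, Re = 3.68×10^4, ε/D = 5.10×10^-4, f = 0.02391, h_2 = f(L/D)V²/2g = 0.005790 m
Series → Q common, losses add: H = Σh = 1.000 m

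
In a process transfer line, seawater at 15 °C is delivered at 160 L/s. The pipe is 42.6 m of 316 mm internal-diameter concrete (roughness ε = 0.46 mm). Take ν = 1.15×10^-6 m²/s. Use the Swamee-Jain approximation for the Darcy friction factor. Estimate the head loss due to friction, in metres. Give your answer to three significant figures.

V = 4Q/(πD²) = 4·0.160/(π·0.316²) = 2.040 m/s
Re = VD/ν = 2.040·0.316/1.15×10^-6 = 5.61×10^5 → turbulent
ε/D = 0.46/316 = 0.00146
Swamee-Jain: f = 0.02208
h_f = f(L/D)V²/(2g) = 0.02208·(42.6/0.316)·2.040²/(2·9.81) = 0.6315 m

h_f ≈ 0.632 m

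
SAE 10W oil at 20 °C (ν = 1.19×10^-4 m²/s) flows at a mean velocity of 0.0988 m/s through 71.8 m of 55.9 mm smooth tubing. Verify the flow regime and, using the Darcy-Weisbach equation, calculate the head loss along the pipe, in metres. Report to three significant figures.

Re = VD/ν = 0.0988·0.05590/1.19×10^-4 = 46.4 → laminar (Re < 2300)
f = 64/Re = 1.379
h_f = f(L/D)V²/(2g) = 1.379·(71.8/0.05590)·0.0988²/(2·9.81) = 0.8812 m

h_f ≈ 0.881 m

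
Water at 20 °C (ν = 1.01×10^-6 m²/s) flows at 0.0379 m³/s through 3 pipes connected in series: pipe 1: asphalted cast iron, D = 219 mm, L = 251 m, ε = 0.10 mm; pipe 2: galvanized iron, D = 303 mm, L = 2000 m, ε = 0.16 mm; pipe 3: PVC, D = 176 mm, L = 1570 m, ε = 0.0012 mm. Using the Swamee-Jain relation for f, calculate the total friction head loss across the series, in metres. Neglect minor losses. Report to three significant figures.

H ≈ 19.2 m

Pipe 1: V = 1.006 m/s, Re = 2.18×10^5, ε/D = 4.57×10^-4, f = 0.01855, h_1 = f(L/D)V²/2g = 1.097 m
Pipe 2: V = 0.5256 m/s, Re = 1.58×10^5, ε/D = 5.28×10^-4, f = 0.01951, h_2 = f(L/D)V²/2g = 1.813 m
Pipe 3: V = 1.558 m/s, Re = 2.71×10^5, ε/D = 6.82×10^-6, f = 0.01472, h_3 = f(L/D)V²/2g = 16.25 m
Series → Q common, losses add: H = Σh = 19.16 m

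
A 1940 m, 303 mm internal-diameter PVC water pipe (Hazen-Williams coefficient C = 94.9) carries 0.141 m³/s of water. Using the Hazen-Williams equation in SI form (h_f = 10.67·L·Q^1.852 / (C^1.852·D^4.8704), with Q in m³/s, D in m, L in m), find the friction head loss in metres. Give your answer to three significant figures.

h_f ≈ 40.2 m

h_f = 10.67·1940·0.141^1.852 / (94.9^1.852·0.303^4.8704) = 40.18 m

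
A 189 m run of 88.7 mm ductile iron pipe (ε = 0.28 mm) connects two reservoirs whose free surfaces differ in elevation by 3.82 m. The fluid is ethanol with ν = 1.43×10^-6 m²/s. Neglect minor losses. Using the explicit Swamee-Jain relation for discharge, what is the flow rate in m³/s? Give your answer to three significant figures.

Q ≈ 0.00689 m³/s

Swamee-Jain (Type II): Q = -0.965·√(gD⁵h_f/L)·ln[ε/(3.7D) + √(3.17ν²L/(gD³h_f))]
√(gD⁵h_f/L) = √(9.81·0.0887⁵·3.82/189) = 0.001043
ε/(3.7D) = 8.53×10^-4; √(3.17ν²L/(gD³h_f)) = 2.16×10^-4
Q = -0.965·0.001043·ln(0.001070) = 0.006887 m³/s
Check: V = 1.11 m/s, Re = 6.91×10^4, f = 0.02861, h_f = 3.86 m ≈ 3.82 m ✓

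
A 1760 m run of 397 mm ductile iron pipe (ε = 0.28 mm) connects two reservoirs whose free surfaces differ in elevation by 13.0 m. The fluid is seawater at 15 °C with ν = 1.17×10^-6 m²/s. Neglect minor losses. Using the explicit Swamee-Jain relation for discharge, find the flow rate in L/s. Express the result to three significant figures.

Q ≈ 217 L/s

Swamee-Jain (Type II): Q = -0.965·√(gD⁵h_f/L)·ln[ε/(3.7D) + √(3.17ν²L/(gD³h_f))]
√(gD⁵h_f/L) = √(9.81·0.397⁵·13.0/1760) = 0.02673
ε/(3.7D) = 1.91×10^-4; √(3.17ν²L/(gD³h_f)) = 3.09×10^-5
Q = -0.965·0.02673·ln(2.216×10^-4) = 0.2171 m³/s
Check: V = 1.75 m/s, Re = 5.95×10^5, f = 0.01883, h_f = 13.1 m ≈ 13.0 m ✓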